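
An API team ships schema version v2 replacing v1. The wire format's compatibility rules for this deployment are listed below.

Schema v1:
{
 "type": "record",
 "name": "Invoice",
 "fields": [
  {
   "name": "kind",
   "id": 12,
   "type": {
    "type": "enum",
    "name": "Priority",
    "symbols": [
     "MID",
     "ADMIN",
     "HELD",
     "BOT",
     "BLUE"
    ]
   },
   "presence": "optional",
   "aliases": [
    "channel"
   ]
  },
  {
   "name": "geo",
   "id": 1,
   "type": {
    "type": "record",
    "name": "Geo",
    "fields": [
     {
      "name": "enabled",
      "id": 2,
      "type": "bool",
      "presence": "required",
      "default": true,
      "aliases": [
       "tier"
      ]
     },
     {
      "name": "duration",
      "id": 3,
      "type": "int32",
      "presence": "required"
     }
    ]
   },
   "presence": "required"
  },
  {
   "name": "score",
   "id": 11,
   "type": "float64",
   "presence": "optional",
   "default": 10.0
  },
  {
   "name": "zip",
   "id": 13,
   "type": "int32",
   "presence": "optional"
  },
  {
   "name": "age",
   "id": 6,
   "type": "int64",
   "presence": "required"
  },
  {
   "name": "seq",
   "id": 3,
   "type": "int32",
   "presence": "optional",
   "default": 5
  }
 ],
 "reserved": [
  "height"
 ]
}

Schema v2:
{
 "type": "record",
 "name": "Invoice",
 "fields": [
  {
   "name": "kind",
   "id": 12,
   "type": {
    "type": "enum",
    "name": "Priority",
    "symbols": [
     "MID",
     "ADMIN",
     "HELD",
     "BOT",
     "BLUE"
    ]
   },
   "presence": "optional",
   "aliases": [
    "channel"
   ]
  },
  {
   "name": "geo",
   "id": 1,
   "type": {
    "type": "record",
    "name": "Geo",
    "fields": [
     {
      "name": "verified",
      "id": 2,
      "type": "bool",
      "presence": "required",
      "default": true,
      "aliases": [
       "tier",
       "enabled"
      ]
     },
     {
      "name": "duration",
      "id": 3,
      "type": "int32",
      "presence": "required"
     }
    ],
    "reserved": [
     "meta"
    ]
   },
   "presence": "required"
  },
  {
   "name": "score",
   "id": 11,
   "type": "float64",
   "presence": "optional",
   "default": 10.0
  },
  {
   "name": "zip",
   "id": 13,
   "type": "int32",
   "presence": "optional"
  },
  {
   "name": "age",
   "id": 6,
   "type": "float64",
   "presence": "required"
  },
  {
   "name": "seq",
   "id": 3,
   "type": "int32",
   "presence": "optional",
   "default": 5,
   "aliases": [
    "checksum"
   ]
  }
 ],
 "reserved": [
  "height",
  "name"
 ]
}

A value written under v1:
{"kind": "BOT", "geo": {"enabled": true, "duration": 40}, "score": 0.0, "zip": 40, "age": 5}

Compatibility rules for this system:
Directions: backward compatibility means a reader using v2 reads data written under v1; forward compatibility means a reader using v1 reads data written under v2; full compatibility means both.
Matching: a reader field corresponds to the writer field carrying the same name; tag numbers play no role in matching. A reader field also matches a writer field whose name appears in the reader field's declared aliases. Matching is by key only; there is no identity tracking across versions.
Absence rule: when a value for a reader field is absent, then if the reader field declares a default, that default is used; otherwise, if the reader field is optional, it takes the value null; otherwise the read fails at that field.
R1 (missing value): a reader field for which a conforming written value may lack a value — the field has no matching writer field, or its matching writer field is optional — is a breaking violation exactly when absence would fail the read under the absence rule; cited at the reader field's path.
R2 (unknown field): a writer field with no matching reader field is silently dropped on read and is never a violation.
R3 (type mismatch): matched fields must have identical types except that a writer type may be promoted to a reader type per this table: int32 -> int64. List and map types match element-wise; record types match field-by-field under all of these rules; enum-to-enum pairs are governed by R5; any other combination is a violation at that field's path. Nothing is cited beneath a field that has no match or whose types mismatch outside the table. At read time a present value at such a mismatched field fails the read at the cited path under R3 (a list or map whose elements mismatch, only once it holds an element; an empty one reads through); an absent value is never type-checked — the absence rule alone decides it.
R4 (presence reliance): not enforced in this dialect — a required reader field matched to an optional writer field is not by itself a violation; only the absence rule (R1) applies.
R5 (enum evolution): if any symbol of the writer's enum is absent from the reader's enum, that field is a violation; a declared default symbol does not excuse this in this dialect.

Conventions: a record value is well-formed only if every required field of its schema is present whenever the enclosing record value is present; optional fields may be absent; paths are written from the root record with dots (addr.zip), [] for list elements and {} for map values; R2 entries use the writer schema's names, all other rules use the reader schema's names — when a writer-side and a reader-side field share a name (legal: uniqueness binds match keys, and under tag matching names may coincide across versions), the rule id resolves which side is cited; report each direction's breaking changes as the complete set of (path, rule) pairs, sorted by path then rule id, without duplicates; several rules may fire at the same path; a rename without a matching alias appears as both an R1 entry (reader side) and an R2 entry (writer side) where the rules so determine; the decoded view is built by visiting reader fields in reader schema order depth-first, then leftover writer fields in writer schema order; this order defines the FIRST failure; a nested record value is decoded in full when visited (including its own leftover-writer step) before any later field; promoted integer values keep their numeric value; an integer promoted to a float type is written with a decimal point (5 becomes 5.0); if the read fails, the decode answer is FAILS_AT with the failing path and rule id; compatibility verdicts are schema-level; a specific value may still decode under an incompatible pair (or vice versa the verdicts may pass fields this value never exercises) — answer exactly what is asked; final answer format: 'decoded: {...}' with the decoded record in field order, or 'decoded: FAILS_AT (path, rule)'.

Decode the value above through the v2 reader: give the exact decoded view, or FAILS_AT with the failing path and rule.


in Invoice below, arrows point writer -> reader
migrating the Invoice value to v2:
  kind := "BOT"
  geo.verified := true (from writer enabled)
  geo.duration := 40
  score := 0.0
  zip := 40
  read fails at age under R3
  => FAILS_AT (age, R3)
ruling out the remaining Invoice differences:
  renamed field enabled to verified in record Geo (alias enabled declared on the renamed field) -> fires no rule on Invoice under this dialect and leaves the result unchanged

decoded: FAILS_AT (age, R3)


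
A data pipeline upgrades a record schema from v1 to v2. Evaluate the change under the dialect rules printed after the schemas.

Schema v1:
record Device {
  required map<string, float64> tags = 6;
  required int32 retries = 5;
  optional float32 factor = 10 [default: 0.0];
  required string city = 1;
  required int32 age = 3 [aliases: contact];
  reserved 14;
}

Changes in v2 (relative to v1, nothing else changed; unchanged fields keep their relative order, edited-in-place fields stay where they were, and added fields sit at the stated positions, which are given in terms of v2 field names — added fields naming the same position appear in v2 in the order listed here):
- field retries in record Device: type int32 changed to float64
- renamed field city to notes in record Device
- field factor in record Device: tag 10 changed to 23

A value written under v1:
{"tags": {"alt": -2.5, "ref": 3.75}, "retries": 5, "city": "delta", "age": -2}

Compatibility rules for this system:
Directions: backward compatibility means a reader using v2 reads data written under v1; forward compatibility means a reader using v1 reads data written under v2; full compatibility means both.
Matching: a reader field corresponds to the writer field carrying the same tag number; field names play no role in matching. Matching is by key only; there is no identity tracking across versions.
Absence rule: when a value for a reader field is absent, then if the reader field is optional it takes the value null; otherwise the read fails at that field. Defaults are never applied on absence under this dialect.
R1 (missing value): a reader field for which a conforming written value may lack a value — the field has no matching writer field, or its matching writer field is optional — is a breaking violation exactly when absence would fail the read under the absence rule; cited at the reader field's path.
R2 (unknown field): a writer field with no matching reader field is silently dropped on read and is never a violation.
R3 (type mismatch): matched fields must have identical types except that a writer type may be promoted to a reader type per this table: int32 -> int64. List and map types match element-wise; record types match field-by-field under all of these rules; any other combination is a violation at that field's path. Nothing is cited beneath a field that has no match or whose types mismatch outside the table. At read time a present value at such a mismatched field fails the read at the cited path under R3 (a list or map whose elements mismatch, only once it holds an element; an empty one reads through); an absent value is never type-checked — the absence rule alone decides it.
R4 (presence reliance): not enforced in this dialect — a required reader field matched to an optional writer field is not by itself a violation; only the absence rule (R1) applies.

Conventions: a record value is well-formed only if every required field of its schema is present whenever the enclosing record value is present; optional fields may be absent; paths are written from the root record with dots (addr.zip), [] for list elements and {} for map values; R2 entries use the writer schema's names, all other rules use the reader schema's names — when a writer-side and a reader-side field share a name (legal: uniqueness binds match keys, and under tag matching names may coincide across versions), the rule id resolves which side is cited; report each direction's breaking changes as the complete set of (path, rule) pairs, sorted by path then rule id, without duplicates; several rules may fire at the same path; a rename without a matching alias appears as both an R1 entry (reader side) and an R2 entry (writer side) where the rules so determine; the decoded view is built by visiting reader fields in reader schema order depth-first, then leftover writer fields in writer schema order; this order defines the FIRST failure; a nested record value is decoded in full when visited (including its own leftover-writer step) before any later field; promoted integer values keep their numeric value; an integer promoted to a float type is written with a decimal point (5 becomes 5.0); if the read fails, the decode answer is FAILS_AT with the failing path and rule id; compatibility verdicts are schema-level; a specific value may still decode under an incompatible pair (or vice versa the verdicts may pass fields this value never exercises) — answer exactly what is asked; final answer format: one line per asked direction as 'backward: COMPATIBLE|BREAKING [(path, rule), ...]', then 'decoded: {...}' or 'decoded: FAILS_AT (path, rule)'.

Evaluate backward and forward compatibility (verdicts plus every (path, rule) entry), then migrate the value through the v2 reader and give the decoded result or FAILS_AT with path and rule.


the writer's type comes first in each Device pair
backward pass over Device, reader schema v2, writer schema v1:
  map<string, float64> -> map<string, float64>, writer required: tags aligns to tags
  int32 -> float64, writer required: retries aligns to retries
  factor: no writer match
  string -> string, writer required: notes aligns to city
  int32 -> int32, writer required: age aligns to age
  writer factor: unknown to reader
  rule R3 violated at retries
  => 1 violation(s): backward is BREAKING for Device
forward pass over Device, reader schema v1, writer schema v2:
  map<string, float64> -> map<string, float64>, writer required: tags aligns to tags
  float64 -> int32, writer required: retries aligns to retries
  factor: no writer match
  string -> string, writer required: city aligns to notes
  int32 -> int32, writer required: age aligns to age
  writer factor: unknown to reader
  rule R3 violated at retries
  => 1 violation(s): forward is BREAKING for Device
decode (reader v2):
  tags := {"alt": -2.5, "ref": 3.75}
  read fails at retries under R3
  => FAILS_AT (retries, R3)

backward: BREAKING [(retries, R3)]; forward: BREAKING [(retries, R3)]; decoded: FAILS_AT (retries, R3)


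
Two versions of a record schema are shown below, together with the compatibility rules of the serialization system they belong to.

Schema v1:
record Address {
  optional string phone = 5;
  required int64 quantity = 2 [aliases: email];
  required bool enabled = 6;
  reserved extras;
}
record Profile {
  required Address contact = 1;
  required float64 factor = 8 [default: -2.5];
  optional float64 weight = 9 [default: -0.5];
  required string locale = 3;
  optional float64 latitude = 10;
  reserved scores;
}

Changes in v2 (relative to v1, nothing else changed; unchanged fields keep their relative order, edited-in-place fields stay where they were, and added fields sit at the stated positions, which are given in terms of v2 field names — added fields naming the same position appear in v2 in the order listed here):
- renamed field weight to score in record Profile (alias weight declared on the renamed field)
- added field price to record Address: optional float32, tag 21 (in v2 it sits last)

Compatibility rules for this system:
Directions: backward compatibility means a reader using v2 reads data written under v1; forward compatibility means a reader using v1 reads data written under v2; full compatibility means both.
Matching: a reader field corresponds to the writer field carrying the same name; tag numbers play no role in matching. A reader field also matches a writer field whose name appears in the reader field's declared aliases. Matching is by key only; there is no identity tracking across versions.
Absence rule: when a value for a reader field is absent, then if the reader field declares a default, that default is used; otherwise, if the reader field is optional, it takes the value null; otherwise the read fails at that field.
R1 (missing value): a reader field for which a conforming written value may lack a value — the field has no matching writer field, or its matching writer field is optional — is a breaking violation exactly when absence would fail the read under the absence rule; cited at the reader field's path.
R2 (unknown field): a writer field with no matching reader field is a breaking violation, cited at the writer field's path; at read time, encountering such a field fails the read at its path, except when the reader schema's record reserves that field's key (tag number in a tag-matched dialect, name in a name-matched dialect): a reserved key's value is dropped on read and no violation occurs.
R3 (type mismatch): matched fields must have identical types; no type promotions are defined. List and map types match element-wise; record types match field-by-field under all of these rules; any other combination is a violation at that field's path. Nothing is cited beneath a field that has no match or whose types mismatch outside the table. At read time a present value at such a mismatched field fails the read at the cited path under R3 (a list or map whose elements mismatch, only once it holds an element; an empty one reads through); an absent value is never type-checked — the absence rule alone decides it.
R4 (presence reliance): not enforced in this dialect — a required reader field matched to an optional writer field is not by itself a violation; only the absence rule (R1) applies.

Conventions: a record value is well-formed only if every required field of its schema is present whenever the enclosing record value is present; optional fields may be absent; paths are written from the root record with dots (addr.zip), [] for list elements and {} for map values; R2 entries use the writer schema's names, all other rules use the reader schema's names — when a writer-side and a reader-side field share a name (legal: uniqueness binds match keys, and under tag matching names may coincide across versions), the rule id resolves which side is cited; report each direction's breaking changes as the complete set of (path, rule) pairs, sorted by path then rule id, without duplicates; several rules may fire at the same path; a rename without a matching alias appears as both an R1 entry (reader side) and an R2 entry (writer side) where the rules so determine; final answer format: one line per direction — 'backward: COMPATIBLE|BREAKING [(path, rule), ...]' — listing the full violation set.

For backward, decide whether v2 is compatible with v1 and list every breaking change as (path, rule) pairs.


the writer's type comes first in each Profile pair
checking backward for Profile: reader v2 against writer v1:
  writer required, Address -> Address: reader contact maps from writer contact
  writer required, float64 -> float64: reader factor maps from writer factor
  writer optional, float64 -> float64: reader score maps from writer weight
  writer required, string -> string: reader locale maps from writer locale
  writer optional, float64 -> float64: reader latitude maps from writer latitude
  writer optional, string -> string: reader contact.phone maps from writer contact.phone
  writer required, int64 -> int64: reader contact.quantity maps from writer contact.quantity
  writer required, bool -> bool: reader contact.enabled maps from writer contact.enabled
  no writer field matches reader contact.price
  => backward verdict for Profile: COMPATIBLE, no violations
diffs on Profile not affecting the asked answer:
  renamed field weight to score in record Profile (alias weight declared on the renamed field) -> matters only for Profile's forward compatibility — outside the asked direction
  added field price to record Address: optional float32, tag 21 (in v2 it sits last) -> matters only for Profile's forward compatibility — outside the asked direction

backward: COMPATIBLE []


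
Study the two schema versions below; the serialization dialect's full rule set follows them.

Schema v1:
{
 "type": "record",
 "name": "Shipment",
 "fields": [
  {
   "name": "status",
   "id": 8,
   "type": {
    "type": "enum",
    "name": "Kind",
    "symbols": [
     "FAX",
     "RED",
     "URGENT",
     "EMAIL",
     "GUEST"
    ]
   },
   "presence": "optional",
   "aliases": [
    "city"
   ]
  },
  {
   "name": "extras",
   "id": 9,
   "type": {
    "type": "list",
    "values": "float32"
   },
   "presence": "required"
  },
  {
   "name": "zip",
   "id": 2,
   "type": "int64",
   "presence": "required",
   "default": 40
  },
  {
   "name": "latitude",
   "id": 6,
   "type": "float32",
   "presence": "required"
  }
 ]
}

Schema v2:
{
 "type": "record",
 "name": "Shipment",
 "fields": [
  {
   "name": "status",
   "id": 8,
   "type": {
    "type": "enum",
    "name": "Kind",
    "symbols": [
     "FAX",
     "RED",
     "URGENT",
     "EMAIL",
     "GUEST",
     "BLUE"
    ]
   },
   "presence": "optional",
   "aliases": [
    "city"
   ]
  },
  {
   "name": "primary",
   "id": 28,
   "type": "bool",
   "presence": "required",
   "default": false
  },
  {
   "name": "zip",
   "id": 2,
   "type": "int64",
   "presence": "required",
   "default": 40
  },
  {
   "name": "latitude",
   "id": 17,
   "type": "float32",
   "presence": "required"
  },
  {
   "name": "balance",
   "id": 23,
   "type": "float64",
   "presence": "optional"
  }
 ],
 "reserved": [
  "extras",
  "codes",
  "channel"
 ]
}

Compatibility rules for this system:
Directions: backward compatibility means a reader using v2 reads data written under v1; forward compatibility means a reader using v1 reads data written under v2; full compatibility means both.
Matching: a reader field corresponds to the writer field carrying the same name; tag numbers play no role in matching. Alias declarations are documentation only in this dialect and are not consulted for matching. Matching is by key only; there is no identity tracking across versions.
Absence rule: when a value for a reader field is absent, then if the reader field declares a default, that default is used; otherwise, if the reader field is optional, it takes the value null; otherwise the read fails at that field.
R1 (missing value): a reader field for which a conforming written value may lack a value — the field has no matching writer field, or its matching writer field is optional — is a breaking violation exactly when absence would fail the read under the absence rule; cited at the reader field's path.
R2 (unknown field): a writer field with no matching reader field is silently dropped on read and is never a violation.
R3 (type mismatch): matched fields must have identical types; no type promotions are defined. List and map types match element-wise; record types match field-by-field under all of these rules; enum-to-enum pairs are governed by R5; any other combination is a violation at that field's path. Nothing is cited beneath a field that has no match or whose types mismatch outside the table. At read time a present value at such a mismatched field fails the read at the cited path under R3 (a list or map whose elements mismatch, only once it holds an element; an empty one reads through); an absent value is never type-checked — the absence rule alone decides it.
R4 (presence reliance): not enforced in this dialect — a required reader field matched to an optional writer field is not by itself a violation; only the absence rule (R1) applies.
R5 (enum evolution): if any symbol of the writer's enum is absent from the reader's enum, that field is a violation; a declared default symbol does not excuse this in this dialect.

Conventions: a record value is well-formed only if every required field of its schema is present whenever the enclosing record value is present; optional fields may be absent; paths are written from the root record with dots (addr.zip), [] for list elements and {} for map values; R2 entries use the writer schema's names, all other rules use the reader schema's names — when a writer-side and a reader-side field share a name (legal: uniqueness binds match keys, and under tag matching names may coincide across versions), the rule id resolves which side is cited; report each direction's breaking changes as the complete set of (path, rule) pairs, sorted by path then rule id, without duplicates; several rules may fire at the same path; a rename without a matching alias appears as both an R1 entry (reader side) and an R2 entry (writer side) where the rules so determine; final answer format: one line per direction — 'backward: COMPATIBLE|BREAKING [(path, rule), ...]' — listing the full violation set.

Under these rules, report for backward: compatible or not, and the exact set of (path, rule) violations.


each type pair in Shipment: writer, then reader
backward pass over Shipment, reader schema v2, writer schema v1:
  status <- status (Kind -> Kind, writer optional)
  primary: no writer-side match
  zip <- zip (int64 -> int64, writer required)
  latitude <- latitude (float32 -> float32, writer required)
  balance: no writer-side match
  leftover writer field: extras
  => backward: COMPATIBLE
the other Shipment changes do not affect what is asked:
  added field primary to record Shipment: required bool, tag 28, default false (in v2 it sits immediately before zip) -> triggers nothing under Shipment's printed rules — same verdict
  field latitude in record Shipment: tag 6 changed to 17 -> triggers nothing under Shipment's printed rules — same verdict
  removed field extras from record Shipment (its key "extras" joins the reserved list) -> affects forward compatibility only, which is not asked
  enum Kind (field status in record Shipment): symbol BLUE added -> affects forward compatibility only, which is not asked
  added field balance to record Shipment: optional float64, tag 23 (in v2 it sits last) -> triggers nothing under Shipment's printed rules — same verdict

backward: COMPATIBLE []


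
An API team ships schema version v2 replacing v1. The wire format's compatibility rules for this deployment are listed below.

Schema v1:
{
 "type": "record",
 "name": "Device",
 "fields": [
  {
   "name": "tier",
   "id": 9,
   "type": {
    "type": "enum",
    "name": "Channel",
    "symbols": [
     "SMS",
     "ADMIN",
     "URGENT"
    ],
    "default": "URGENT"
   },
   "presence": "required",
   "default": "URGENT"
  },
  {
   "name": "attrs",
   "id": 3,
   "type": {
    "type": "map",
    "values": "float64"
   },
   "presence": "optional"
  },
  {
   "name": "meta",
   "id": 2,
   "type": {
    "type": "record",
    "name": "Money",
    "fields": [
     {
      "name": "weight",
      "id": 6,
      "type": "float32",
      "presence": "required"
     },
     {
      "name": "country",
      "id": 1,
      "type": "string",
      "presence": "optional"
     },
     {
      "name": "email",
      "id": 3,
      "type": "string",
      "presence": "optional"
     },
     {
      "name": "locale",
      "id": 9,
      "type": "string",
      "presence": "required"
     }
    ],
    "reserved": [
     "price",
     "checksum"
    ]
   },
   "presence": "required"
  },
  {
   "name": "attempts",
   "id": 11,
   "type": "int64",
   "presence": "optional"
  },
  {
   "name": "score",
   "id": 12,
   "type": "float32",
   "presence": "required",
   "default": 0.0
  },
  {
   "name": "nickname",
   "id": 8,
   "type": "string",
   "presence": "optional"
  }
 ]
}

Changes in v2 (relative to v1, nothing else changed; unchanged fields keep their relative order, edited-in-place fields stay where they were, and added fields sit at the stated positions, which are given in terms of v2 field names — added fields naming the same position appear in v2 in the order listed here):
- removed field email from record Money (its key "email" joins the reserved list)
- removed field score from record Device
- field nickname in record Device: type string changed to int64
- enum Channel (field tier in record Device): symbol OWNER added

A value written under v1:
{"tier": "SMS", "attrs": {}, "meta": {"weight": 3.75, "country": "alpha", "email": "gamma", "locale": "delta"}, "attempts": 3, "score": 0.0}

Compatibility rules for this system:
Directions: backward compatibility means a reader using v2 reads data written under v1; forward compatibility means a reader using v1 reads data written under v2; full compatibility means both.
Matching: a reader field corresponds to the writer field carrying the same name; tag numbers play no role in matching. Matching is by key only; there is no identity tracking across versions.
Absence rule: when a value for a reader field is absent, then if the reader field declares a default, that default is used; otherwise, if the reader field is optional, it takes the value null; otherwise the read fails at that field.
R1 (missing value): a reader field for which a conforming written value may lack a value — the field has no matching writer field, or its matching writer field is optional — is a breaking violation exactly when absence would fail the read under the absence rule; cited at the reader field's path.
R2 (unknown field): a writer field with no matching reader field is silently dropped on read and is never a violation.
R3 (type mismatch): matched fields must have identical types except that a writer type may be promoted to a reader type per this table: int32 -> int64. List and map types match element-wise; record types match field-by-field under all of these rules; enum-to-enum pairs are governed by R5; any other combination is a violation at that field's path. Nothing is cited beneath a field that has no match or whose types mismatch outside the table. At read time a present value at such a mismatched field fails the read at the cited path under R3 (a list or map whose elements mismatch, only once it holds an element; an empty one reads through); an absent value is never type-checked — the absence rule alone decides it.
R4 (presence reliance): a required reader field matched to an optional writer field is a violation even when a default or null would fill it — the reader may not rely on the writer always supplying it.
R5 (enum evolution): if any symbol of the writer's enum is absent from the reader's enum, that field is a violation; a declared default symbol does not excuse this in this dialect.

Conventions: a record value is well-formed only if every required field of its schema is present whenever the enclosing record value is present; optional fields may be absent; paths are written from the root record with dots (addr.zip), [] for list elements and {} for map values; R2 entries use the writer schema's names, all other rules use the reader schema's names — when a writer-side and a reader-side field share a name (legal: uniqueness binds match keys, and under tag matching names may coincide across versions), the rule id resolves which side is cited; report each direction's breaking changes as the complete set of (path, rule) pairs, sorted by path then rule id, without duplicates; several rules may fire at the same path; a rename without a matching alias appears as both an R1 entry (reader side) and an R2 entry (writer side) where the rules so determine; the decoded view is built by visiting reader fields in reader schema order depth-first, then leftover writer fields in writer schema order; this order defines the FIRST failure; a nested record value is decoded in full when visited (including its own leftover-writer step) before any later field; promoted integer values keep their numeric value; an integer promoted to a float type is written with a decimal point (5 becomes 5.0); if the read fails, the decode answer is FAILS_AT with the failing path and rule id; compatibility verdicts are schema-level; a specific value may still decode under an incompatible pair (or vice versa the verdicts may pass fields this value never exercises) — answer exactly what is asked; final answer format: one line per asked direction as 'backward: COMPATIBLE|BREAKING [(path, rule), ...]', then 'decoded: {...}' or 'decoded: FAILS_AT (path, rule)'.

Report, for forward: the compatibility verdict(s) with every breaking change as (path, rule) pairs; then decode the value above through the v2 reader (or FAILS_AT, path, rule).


the writer's type comes first in each Device pair
forward pass over Device, reader schema v1, writer schema v2:
  tier <- tier (Channel -> Channel, writer required)
  attrs <- attrs (map<string, float64> -> map<string, float64>, writer optional)
  meta <- meta (Money -> Money, writer required)
  attempts <- attempts (int64 -> int64, writer optional)
  score: no writer match
  nickname <- nickname (int64 -> string, writer optional)
  meta.weight <- meta.weight (float32 -> float32, writer required)
  meta.country <- meta.country (string -> string, writer optional)
  meta.email: no writer match
  meta.locale <- meta.locale (string -> string, writer required)
  breaking: (nickname, R3)
  breaking: (tier, R5)
  => 2 violation(s): forward is BREAKING for Device
decode walk for Device under reader schema v2:
  tier := "SMS"
  attrs := {}
  meta.weight := 3.75
  meta.country := "alpha"
  meta.locale := "delta"
  writer meta.email: unmatched, discarded
  attempts := 3
  nickname := null (not supplied -> null)
  writer score: unmatched, discarded
  => decoded: {"tier": "SMS", "attrs": {}, "meta": {"weight": 3.75, "country": "alpha", "locale": "delta"}, "attempts": 3, "nickname": null}

forward: BREAKING [(nickname, R3), (tier, R5)]; decoded: {"tier": "SMS", "attrs": {}, "meta": {"weight": 3.75, "country": "alpha", "locale": "delta"}, "attempts": 3, "nickname": null}


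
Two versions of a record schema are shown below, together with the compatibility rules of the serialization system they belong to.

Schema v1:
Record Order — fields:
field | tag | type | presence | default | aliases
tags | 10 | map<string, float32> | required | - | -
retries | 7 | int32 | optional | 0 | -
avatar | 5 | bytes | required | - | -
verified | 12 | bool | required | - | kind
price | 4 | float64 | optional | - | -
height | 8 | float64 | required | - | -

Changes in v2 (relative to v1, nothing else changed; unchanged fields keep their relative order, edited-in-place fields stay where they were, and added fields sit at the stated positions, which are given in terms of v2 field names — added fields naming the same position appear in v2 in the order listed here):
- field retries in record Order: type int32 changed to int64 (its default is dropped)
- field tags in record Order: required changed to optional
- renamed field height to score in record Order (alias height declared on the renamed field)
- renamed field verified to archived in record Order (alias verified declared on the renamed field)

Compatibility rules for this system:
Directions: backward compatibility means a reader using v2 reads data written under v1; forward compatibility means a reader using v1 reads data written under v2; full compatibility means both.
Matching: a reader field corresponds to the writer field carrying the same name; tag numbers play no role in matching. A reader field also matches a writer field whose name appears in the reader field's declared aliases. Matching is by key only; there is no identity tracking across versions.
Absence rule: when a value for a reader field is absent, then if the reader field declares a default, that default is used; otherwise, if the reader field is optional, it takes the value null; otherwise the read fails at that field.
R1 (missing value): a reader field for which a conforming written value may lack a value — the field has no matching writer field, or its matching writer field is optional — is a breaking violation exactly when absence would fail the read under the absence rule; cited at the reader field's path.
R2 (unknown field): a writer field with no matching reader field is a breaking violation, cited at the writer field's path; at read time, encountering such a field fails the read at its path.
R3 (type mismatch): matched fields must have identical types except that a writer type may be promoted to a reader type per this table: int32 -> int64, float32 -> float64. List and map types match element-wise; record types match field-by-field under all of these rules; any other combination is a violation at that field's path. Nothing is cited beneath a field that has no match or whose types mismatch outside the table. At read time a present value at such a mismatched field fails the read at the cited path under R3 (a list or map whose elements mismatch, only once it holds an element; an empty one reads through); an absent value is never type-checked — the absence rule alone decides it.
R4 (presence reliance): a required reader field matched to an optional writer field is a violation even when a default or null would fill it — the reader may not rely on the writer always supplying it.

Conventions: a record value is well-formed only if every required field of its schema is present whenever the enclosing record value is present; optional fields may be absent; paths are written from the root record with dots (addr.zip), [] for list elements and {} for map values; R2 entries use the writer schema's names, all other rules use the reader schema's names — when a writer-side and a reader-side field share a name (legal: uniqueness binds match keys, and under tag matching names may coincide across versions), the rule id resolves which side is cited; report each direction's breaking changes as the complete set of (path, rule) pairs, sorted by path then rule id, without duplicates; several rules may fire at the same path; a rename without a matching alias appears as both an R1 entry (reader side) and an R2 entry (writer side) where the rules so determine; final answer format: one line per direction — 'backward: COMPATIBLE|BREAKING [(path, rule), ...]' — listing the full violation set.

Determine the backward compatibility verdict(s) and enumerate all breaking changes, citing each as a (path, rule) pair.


backward: COMPATIBLE []

the writer's type comes first in each Order pair
backward pass over Order, reader schema v2, writer schema v1:
  tags: paired with writer tags (map<string, float32> -> map<string, float32>; writer required)
  retries: paired with writer retries (int32 -> int64; writer optional)
  avatar: paired with writer avatar (bytes -> bytes; writer required)
  archived: paired with writer verified (bool -> bool; writer required)
  price: paired with writer price (float64 -> float64; writer optional)
  score: paired with writer height (float64 -> float64; writer required)
  => no violations; backward on Order: COMPATIBLE
diffs on Order not affecting the asked answer:
  field retries in record Order: type int32 changed to int64 (its default is dropped) -> affects forward compatibility only, which is not asked
  field tags in record Order: required changed to optional -> affects forward compatibility only, which is not asked
  renamed field height to score in record Order (alias height declared on the renamed field) -> affects forward compatibility only, which is not asked
  renamed field verified to archived in record Order (alias verified declared on the renamed field) -> affects forward compatibility only, which is not asked


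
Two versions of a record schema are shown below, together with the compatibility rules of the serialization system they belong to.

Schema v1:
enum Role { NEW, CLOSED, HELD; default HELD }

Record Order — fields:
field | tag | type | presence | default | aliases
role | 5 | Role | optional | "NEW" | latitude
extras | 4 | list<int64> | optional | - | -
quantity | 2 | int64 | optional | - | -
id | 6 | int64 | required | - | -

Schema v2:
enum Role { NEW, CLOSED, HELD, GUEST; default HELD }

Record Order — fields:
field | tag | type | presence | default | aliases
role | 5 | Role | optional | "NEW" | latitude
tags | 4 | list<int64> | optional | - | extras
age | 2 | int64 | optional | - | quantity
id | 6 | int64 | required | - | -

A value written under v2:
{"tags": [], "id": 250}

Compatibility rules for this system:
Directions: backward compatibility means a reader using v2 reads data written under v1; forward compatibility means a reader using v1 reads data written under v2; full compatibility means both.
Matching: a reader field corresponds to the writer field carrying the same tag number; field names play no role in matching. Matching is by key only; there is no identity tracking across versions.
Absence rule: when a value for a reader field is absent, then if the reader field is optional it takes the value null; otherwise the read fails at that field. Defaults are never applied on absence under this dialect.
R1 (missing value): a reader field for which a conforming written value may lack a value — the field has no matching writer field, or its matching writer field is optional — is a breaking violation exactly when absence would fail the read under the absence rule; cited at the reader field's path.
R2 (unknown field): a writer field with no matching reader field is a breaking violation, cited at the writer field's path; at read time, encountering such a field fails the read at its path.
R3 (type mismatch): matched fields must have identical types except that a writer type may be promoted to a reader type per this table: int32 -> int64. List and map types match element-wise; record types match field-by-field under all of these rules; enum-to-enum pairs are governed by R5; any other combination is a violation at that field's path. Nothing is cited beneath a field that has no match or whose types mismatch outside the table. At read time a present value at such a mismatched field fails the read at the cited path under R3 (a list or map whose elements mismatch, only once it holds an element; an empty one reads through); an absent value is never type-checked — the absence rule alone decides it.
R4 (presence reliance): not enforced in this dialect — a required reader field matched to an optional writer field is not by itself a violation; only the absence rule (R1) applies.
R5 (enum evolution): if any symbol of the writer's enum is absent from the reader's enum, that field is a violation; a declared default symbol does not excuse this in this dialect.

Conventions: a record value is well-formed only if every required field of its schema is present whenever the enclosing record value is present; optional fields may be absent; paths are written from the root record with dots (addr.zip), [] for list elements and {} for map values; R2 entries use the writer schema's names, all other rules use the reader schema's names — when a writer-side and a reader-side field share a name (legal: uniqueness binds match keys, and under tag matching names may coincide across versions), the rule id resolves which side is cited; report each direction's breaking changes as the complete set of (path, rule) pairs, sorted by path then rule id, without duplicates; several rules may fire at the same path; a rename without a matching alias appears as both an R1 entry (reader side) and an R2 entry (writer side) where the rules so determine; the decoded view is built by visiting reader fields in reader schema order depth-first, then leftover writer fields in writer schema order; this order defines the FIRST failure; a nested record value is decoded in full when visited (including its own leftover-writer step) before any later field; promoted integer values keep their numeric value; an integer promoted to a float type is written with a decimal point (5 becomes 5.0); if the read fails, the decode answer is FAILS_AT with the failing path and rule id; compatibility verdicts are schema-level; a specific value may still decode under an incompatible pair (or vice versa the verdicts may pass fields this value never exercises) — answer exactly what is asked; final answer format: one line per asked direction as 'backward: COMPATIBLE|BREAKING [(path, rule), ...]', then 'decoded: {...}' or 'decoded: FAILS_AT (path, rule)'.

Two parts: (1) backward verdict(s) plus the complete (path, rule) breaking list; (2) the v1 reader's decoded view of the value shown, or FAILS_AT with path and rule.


arrows below run writer -> reader for Order
backward on Order — v2 reading data written by v1:
  role <- role (Role -> Role, writer optional)
  tags <- extras (list<int64> -> list<int64>, writer optional)
  age <- quantity (int64 -> int64, writer optional)
  id <- id (int64 -> int64, writer required)
  => no violations; backward on Order: COMPATIBLE
decoding the Order value with the v1 reader:
  role := null (not supplied -> null)
  extras := [] (from writer tags)
  quantity := null (not supplied -> null)
  id := 250
  => decoded: {"role": null, "extras": [], "quantity": null, "id": 250}
the rest of the Order diff is inert for this question:
  enum Role (field role in record Order): symbol GUEST added -> its effect on Order is confined to the forward direction, not asked
  renamed field extras to tags in record Order (alias extras declared on the renamed field) -> inert for the asked Order verdict: nothing fires
  renamed field quantity to age in record Order (alias quantity declared on the renamed field) -> inert for the asked Order verdict: nothing fires

backward: COMPATIBLE []; decoded: {"role": null, "extras": [], "quantity": null, "id": 250}
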